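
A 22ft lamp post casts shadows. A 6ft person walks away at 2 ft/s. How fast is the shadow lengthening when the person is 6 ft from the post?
3/4 ft/s

By similar triangles: 22/(x+s) = 6/s
Solving: s = 6x/16
ds/dt = 6/16 · dx/dt = 3/8 · 2 = 3/4 ft/s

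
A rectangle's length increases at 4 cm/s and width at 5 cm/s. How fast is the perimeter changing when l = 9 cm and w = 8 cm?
18 cm/s

P = 2(l + w)
dP/dt = 2(dl/dt + dw/dt) = 2(4 + 5) = 18 cm/s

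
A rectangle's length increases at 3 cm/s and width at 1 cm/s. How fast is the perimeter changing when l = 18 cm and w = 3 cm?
8 cm/s

P = 2(l + w)
dP/dt = 2(dl/dt + dw/dt) = 2(3 + 1) = 8 cm/s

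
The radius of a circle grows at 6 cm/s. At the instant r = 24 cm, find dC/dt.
12π cm/s

C = 2πr
dC/dt = 2π · dr/dt = 2π · 6 = 12π cm/s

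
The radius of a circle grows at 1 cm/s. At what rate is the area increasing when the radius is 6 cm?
12π cm²/s

A = πr²
dA/dt = 2πr · dr/dt = 2π(6)(1) = 12π cm²/s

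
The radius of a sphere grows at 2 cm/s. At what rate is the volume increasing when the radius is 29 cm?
6728π cm³/s

V = (4/3)πr³
dV/dt = dV/dr · dr/dt = 4πr² · 2
At r = 29: dV/dt = 6728π cm³/s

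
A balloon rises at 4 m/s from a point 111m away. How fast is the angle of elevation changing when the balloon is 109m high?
0.018346 rad/s

tan(θ) = y/111
sec²(θ) · dθ/dt = (1/111) · dy/dt
dθ/dt = cos²(θ)/111 · 4 = 111/(111² + 109²) · 4
dθ/dt = 0.018346 rad/s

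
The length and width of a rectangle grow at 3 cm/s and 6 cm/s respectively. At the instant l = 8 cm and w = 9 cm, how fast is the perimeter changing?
18 cm/s

P = 2(l + w)
dP/dt = 2(dl/dt + dw/dt) = 2(3 + 6) = 18 cm/s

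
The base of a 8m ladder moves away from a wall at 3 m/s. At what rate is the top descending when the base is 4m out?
√3 ≈ 1.732 m/s

x² + y² = 8²
2x·dx/dt + 2y·dy/dt = 0
dy/dt = -x/y · dx/dt = -4/(4√3) · 3 = -√3 m/s
The top is descending at √3 ≈ 1.732 m/s.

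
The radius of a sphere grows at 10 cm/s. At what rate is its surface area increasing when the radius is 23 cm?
1840π cm²/s

S = 4πr²
dS/dt = dS/dr · dr/dt = 8πr · 10
At r = 23: dS/dt = 1840π cm²/s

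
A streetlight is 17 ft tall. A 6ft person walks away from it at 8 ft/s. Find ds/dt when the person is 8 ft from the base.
48/11 ft/s

By similar triangles: 17/(x+s) = 6/s
Solving: s = 6x/11
ds/dt = 6/11 · dx/dt = 6/11 · 8 = 48/11 ft/s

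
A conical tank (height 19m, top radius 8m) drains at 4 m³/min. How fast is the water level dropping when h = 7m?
361/(784π) ≈ 0.1466 m/min

r/h = 8/19, so r = (8/19)h
V = (1/3)πr²h = (1/3)π((8/19)h)²h = (64/1083)πh³
dV/dh = (64/361)πh²
dh/dt = (dV/dt)/(dV/dh) = -4/((64/361)π·7²) = -361/(784π) m/min
The level is dropping at 361/(784π) ≈ 0.1466 m/min.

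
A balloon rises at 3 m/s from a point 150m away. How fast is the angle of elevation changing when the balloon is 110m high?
0.013006 rad/s

tan(θ) = y/150
sec²(θ) · dθ/dt = (1/150) · dy/dt
dθ/dt = cos²(θ)/150 · 3 = 150/(150² + 110²) · 3
dθ/dt = 0.013006 rad/s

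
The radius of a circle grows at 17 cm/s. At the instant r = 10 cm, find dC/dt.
34π cm/s

C = 2πr
dC/dt = 2π · dr/dt = 2π · 17 = 34π cm/s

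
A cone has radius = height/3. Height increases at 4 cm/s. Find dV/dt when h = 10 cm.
400π/9 cm³/s

V = (1/3)π(h/3)²h = πh³/27
dV/dt = πh²/9 · 4
At h = 10: dV/dt = 400π/9 cm³/s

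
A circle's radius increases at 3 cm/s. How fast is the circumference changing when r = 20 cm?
6π cm/s

C = 2πr
dC/dt = 2π · dr/dt = 2π · 3 = 6π cm/s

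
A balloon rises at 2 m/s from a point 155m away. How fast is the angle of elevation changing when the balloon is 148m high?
0.00675 rad/s

tan(θ) = y/155
sec²(θ) · dθ/dt = (1/155) · dy/dt
dθ/dt = cos²(θ)/155 · 2 = 155/(155² + 148²) · 2
dθ/dt = 0.00675 rad/s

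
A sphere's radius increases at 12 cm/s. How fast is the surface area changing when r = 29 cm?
2784π cm²/s

S = 4πr²
dS/dt = dS/dr · dr/dt = 8πr · 12
At r = 29: dS/dt = 2784π cm²/s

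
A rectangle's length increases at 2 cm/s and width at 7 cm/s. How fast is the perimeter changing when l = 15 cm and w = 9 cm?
18 cm/s

P = 2(l + w)
dP/dt = 2(dl/dt + dw/dt) = 2(2 + 7) = 18 cm/s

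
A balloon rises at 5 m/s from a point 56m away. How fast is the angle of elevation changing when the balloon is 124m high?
0.015125 rad/s

tan(θ) = y/56
sec²(θ) · dθ/dt = (1/56) · dy/dt
dθ/dt = cos²(θ)/56 · 5 = 56/(56² + 124²) · 5
dθ/dt = 0.015125 rad/s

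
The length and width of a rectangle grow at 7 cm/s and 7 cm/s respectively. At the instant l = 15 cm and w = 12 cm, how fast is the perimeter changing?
28 cm/s

P = 2(l + w)
dP/dt = 2(dl/dt + dw/dt) = 2(7 + 7) = 28 cm/s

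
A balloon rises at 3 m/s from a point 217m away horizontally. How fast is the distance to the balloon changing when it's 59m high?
177√50570/50570 ≈ 0.7871 m/s

z² = 217² + y²
z = √(217² + 59²) = √50570
dz/dt = y/z · dy/dt = 59/√50570 · 3 = 177√50570/50570 ≈ 0.7871 m/s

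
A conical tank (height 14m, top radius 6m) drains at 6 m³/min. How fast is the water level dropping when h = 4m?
49/(24π) ≈ 0.6499 m/min

r/h = 6/14, so r = (3/7)h
V = (1/3)πr²h = (1/3)π((3/7)h)²h = (3/49)πh³
dV/dh = (9/49)πh²
dh/dt = (dV/dt)/(dV/dh) = -6/((9/49)π·4²) = -49/(24π) m/min
The level is dropping at 49/(24π) ≈ 0.6499 m/min.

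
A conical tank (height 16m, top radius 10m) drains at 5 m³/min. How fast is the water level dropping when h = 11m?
64/(605π) ≈ 0.03367 m/min

r/h = 10/16, so r = (5/8)h
V = (1/3)πr²h = (1/3)π((5/8)h)²h = (25/192)πh³
dV/dh = (25/64)πh²
dh/dt = (dV/dt)/(dV/dh) = -5/((25/64)π·11²) = -64/(605π) m/min
The level is dropping at 64/(605π) ≈ 0.03367 m/min.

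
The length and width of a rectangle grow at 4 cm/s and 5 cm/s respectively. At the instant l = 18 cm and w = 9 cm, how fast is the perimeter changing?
18 cm/s

P = 2(l + w)
dP/dt = 2(dl/dt + dw/dt) = 2(4 + 5) = 18 cm/s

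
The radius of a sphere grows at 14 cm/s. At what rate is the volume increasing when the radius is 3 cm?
504π cm³/s

V = (4/3)πr³
dV/dt = dV/dr · dr/dt = 4πr² · 14
At r = 3: dV/dt = 504π cm³/s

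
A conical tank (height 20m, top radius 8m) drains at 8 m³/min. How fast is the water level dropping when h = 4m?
25/(8π) ≈ 0.9947 m/min

r/h = 8/20, so r = (2/5)h
V = (1/3)πr²h = (1/3)π((2/5)h)²h = (4/75)πh³
dV/dh = (4/25)πh²
dh/dt = (dV/dt)/(dV/dh) = -8/((4/25)π·4²) = -25/(8π) m/min
The level is dropping at 25/(8π) ≈ 0.9947 m/min.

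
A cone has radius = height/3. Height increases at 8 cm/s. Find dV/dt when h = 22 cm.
3872π/9 cm³/s

V = (1/3)π(h/3)²h = πh³/27
dV/dt = πh²/9 · 8
At h = 22: dV/dt = 3872π/9 cm³/s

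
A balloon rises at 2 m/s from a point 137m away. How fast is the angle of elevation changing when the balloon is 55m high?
0.012572 rad/s

tan(θ) = y/137
sec²(θ) · dθ/dt = (1/137) · dy/dt
dθ/dt = cos²(θ)/137 · 2 = 137/(137² + 55²) · 2
dθ/dt = 0.012572 rad/s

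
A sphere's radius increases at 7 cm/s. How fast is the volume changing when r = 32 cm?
28672π cm³/s

V = (4/3)πr³
dV/dt = dV/dr · dr/dt = 4πr² · 7
At r = 32: dV/dt = 28672π cm³/s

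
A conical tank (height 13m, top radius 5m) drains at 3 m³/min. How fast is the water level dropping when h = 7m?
507/(1225π) ≈ 0.1317 m/min

r/h = 5/13, so r = (5/13)h
V = (1/3)πr²h = (1/3)π((5/13)h)²h = (25/507)πh³
dV/dh = (25/169)πh²
dh/dt = (dV/dt)/(dV/dh) = -3/((25/169)π·7²) = -507/(1225π) m/min
The level is dropping at 507/(1225π) ≈ 0.1317 m/min.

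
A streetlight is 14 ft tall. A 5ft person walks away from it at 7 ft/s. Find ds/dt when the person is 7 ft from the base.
35/9 ft/s

By similar triangles: 14/(x+s) = 5/s
Solving: s = 5x/9
ds/dt = 5/9 · dx/dt = 5/9 · 7 = 35/9 ft/s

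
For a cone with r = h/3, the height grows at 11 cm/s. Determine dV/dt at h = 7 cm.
539π/9 cm³/s

V = (1/3)π(h/3)²h = πh³/27
dV/dt = πh²/9 · 11
At h = 7: dV/dt = 539π/9 cm³/s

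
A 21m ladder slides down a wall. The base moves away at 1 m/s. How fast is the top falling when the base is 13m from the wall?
13√17/68 ≈ 0.7882 m/s

x² + y² = 21²
2x·dx/dt + 2y·dy/dt = 0
dy/dt = -x/y · dx/dt = -13/(4√17) · 1 = -13√17/68 m/s
The top is descending at 13√17/68 ≈ 0.7882 m/s.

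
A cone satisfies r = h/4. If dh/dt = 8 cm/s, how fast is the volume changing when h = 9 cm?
81π/2 cm³/s

V = (1/3)π(h/4)²h = πh³/48
dV/dt = πh²/16 · 8
At h = 9: dV/dt = 81π/2 cm³/s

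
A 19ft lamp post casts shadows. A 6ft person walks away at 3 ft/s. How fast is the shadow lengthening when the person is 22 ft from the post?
18/13 ft/s

By similar triangles: 19/(x+s) = 6/s
Solving: s = 6x/13
ds/dt = 6/13 · dx/dt = 6/13 · 3 = 18/13 ft/s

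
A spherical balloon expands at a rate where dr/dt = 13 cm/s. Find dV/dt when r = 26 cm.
35152π cm³/s

V = (4/3)πr³
dV/dt = dV/dr · dr/dt = 4πr² · 13
At r = 26: dV/dt = 35152π cm³/s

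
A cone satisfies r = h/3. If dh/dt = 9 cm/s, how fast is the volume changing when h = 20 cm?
400π cm³/s

V = (1/3)π(h/3)²h = πh³/27
dV/dt = πh²/9 · 9
At h = 20: dV/dt = 400π cm³/s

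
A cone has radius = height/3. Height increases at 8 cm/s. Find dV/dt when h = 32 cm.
8192π/9 cm³/s

V = (1/3)π(h/3)²h = πh³/27
dV/dt = πh²/9 · 8
At h = 32: dV/dt = 8192π/9 cm³/s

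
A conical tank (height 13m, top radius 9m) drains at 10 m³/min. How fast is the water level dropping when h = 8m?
845/(2592π) ≈ 0.1038 m/min

r/h = 9/13, so r = (9/13)h
V = (1/3)πr²h = (1/3)π((9/13)h)²h = (27/169)πh³
dV/dh = (81/169)πh²
dh/dt = (dV/dt)/(dV/dh) = -10/((81/169)π·8²) = -845/(2592π) m/min
The level is dropping at 845/(2592π) ≈ 0.1038 m/min.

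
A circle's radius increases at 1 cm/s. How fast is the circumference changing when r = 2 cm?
2π cm/s

C = 2πr
dC/dt = 2π · dr/dt = 2π · 1 = 2π cm/s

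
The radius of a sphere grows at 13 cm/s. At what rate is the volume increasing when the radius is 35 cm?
63700π cm³/s

V = (4/3)πr³
dV/dt = dV/dr · dr/dt = 4πr² · 13
At r = 35: dV/dt = 63700π cm³/s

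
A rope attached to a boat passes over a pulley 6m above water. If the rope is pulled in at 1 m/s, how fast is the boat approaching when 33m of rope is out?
11√13/39 ≈ 1.017 m/s

rope² = x² + 6²
x = √(33² - 6²) = 9√13
dx/dt = (rope/x) · d(rope)/dt = (33/(9√13)) · (-1) = -11√13/39 m/s
The boat approaches at 11√13/39 ≈ 1.017 m/s.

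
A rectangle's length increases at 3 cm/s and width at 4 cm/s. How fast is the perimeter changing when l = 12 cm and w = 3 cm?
14 cm/s

P = 2(l + w)
dP/dt = 2(dl/dt + dw/dt) = 2(3 + 4) = 14 cm/s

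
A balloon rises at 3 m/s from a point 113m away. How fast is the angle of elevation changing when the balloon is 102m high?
0.014629 rad/s

tan(θ) = y/113
sec²(θ) · dθ/dt = (1/113) · dy/dt
dθ/dt = cos²(θ)/113 · 3 = 113/(113² + 102²) · 3
dθ/dt = 0.014629 rad/s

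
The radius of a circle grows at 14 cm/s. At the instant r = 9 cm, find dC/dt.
28π cm/s

C = 2πr
dC/dt = 2π · dr/dt = 2π · 14 = 28π cm/s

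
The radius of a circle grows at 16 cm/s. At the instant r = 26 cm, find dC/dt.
32π cm/s

C = 2πr
dC/dt = 2π · dr/dt = 2π · 16 = 32π cm/s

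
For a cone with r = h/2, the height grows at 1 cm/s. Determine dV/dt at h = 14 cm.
49π cm³/s

V = (1/3)π(h/2)²h = πh³/12
dV/dt = πh²/4 · 1
At h = 14: dV/dt = 49π cm³/s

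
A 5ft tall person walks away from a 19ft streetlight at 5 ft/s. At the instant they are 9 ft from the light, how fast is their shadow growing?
25/14 ft/s

By similar triangles: 19/(x+s) = 5/s
Solving: s = 5x/14
ds/dt = 5/14 · dx/dt = 5/14 · 5 = 25/14 ft/s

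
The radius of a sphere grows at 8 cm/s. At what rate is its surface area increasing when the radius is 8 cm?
512π cm²/s

S = 4πr²
dS/dt = dS/dr · dr/dt = 8πr · 8
At r = 8: dS/dt = 512π cm²/s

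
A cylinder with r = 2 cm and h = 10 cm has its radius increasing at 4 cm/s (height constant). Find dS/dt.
112π cm²/s

S = 2πrh + 2πr² (lateral + bases)
dS/dt = (2πh + 4πr)·dr/dt = (2π·10 + 4π·2)·4
= 112π cm²/s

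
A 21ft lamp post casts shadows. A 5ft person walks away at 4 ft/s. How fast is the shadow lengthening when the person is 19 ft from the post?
5/4 ft/s

By similar triangles: 21/(x+s) = 5/s
Solving: s = 5x/16
ds/dt = 5/16 · dx/dt = 5/16 · 4 = 5/4 ft/s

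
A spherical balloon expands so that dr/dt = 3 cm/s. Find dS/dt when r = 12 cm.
288π cm²/s

S = 4πr²
dS/dt = dS/dr · dr/dt = 8πr · 3
At r = 12: dS/dt = 288π cm²/s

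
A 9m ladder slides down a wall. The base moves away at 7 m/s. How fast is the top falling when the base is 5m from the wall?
5√14/4 ≈ 4.677 m/s

x² + y² = 9²
2x·dx/dt + 2y·dy/dt = 0
dy/dt = -x/y · dx/dt = -5/(2√14) · 7 = -5√14/4 m/s
The top is descending at 5√14/4 ≈ 4.677 m/s.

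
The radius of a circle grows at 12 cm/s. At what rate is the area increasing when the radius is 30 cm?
720π cm²/s

A = πr²
dA/dt = 2πr · dr/dt = 2π(30)(12) = 720π cm²/s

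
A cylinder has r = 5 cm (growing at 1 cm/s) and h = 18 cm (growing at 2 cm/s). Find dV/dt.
230π cm³/s

V = πr²h
dV/dt = 2πrh·dr/dt + πr²·dh/dt
= 2π(5)(18)(1) + π(5)²(2)
= 230π cm³/s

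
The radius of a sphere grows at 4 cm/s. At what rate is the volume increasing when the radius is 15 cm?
3600π cm³/s

V = (4/3)πr³
dV/dt = dV/dr · dr/dt = 4πr² · 4
At r = 15: dV/dt = 3600π cm³/s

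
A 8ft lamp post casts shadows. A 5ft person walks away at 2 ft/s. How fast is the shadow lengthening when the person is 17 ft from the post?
10/3 ft/s

By similar triangles: 8/(x+s) = 5/s
Solving: s = 5x/3
ds/dt = 5/3 · dx/dt = 5/3 · 2 = 10/3 ft/s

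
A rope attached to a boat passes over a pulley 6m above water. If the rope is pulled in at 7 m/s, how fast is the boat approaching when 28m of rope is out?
98√187/187 ≈ 7.166 m/s

rope² = x² + 6²
x = √(28² - 6²) = 2√187
dx/dt = (rope/x) · d(rope)/dt = (28/(2√187)) · (-7) = -98√187/187 m/s
The boat approaches at 98√187/187 ≈ 7.166 m/s.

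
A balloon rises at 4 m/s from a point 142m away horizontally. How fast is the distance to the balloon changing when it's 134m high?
134√9530/4765 ≈ 2.745 m/s

z² = 142² + y²
z = √(142² + 134²) = 2√9530
dz/dt = y/z · dy/dt = 134/(2√9530) · 4 = 134√9530/4765 ≈ 2.745 m/s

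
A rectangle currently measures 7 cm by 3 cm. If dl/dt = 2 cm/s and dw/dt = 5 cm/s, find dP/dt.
14 cm/s

P = 2(l + w)
dP/dt = 2(dl/dt + dw/dt) = 2(2 + 5) = 14 cm/s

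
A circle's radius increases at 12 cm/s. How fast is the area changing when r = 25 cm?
600π cm²/s

A = πr²
dA/dt = 2πr · dr/dt = 2π(25)(12) = 600π cm²/s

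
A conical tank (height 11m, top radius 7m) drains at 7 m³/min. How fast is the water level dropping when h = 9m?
121/(567π) ≈ 0.06793 m/min

r/h = 7/11, so r = (7/11)h
V = (1/3)πr²h = (1/3)π((7/11)h)²h = (49/363)πh³
dV/dh = (49/121)πh²
dh/dt = (dV/dt)/(dV/dh) = -7/((49/121)π·9²) = -121/(567π) m/min
The level is dropping at 121/(567π) ≈ 0.06793 m/min.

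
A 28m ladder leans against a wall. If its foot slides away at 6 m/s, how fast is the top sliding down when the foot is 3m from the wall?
18√31/155 ≈ 0.6466 m/s

x² + y² = 28²
2x·dx/dt + 2y·dy/dt = 0
dy/dt = -x/y · dx/dt = -3/(5√31) · 6 = -18√31/155 m/s
The top is descending at 18√31/155 ≈ 0.6466 m/s.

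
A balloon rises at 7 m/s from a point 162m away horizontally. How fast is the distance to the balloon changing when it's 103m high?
721√36853/36853 ≈ 3.756 m/s

z² = 162² + y²
z = √(162² + 103²) = √36853
dz/dt = y/z · dy/dt = 103/√36853 · 7 = 721√36853/36853 ≈ 3.756 m/s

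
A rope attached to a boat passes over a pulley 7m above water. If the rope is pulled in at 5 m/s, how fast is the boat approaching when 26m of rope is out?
130√627/627 ≈ 5.192 m/s

rope² = x² + 7²
x = √(26² - 7²) = √627
dx/dt = (rope/x) · d(rope)/dt = (26/√627) · (-5) = -130√627/627 m/s
The boat approaches at 130√627/627 ≈ 5.192 m/s.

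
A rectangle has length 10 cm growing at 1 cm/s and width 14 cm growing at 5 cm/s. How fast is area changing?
64 cm²/s

A = lw
dA/dt = w·dl/dt + l·dw/dt = 14·1 + 10·5 = 64 cm²/s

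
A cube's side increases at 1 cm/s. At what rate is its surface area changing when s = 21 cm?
252 cm²/s

A = 6s²
dA/dt = 12s · ds/dt = 12·21·1 = 252 cm²/s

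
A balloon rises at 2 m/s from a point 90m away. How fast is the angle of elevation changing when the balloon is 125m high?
0.007587 rad/s

tan(θ) = y/90
sec²(θ) · dθ/dt = (1/90) · dy/dt
dθ/dt = cos²(θ)/90 · 2 = 90/(90² + 125²) · 2
dθ/dt = 0.007587 rad/s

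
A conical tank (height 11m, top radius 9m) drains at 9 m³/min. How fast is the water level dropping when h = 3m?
121/(81π) ≈ 0.4755 m/min

r/h = 9/11, so r = (9/11)h
V = (1/3)πr²h = (1/3)π((9/11)h)²h = (27/121)πh³
dV/dh = (81/121)πh²
dh/dt = (dV/dt)/(dV/dh) = -9/((81/121)π·3²) = -121/(81π) m/min
The level is dropping at 121/(81π) ≈ 0.4755 m/min.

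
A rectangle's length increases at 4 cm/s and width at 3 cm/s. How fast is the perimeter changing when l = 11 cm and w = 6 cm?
14 cm/s

P = 2(l + w)
dP/dt = 2(dl/dt + dw/dt) = 2(4 + 3) = 14 cm/s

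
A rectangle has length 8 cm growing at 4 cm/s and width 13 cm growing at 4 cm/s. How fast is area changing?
84 cm²/s

A = lw
dA/dt = w·dl/dt + l·dw/dt = 13·4 + 8·4 = 84 cm²/s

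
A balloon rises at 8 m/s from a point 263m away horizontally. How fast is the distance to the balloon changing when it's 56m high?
448√72305/72305 ≈ 1.666 m/s

z² = 263² + y²
z = √(263² + 56²) = √72305
dz/dt = y/z · dy/dt = 56/√72305 · 8 = 448√72305/72305 ≈ 1.666 m/s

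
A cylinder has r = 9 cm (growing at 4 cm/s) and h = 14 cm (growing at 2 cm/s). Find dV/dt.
1170π cm³/s

V = πr²h
dV/dt = 2πrh·dr/dt + πr²·dh/dt
= 2π(9)(14)(4) + π(9)²(2)
= 1170π cm³/s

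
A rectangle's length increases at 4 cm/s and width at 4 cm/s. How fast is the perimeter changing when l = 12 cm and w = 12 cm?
16 cm/s

P = 2(l + w)
dP/dt = 2(dl/dt + dw/dt) = 2(4 + 4) = 16 cm/s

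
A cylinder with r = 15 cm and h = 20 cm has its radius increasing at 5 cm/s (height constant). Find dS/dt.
500π cm²/s

S = 2πrh + 2πr² (lateral + bases)
dS/dt = (2πh + 4πr)·dr/dt = (2π·20 + 4π·15)·5
= 500π cm²/s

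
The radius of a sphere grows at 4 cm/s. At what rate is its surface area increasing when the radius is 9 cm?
288π cm²/s

S = 4πr²
dS/dt = dS/dr · dr/dt = 8πr · 4
At r = 9: dS/dt = 288π cm²/s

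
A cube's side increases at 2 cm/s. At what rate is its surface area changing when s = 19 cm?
456 cm²/s

A = 6s²
dA/dt = 12s · ds/dt = 12·19·2 = 456 cm²/s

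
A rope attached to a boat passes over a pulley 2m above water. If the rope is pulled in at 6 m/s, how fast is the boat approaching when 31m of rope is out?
62√957/319 ≈ 6.013 m/s

rope² = x² + 2²
x = √(31² - 2²) = √957
dx/dt = (rope/x) · d(rope)/dt = (31/√957) · (-6) = -62√957/319 m/s
The boat approaches at 62√957/319 ≈ 6.013 m/s.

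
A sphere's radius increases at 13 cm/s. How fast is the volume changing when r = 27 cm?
37908π cm³/s

V = (4/3)πr³
dV/dt = dV/dr · dr/dt = 4πr² · 13
At r = 27: dV/dt = 37908π cm³/s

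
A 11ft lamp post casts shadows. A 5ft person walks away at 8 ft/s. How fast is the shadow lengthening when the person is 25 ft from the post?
20/3 ft/s

By similar triangles: 11/(x+s) = 5/s
Solving: s = 5x/6
ds/dt = 5/6 · dx/dt = 5/6 · 8 = 20/3 ft/s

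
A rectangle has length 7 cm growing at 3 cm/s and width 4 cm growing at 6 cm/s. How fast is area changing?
54 cm²/s

A = lw
dA/dt = w·dl/dt + l·dw/dt = 4·3 + 7·6 = 54 cm²/s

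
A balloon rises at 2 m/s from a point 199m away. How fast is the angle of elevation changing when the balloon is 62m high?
0.009161 rad/s

tan(θ) = y/199
sec²(θ) · dθ/dt = (1/199) · dy/dt
dθ/dt = cos²(θ)/199 · 2 = 199/(199² + 62²) · 2
dθ/dt = 0.009161 rad/s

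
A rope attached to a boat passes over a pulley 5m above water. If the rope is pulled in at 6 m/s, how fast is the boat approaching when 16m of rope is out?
32√231/77 ≈ 6.316 m/s

rope² = x² + 5²
x = √(16² - 5²) = √231
dx/dt = (rope/x) · d(rope)/dt = (16/√231) · (-6) = -32√231/77 m/s
The boat approaches at 32√231/77 ≈ 6.316 m/s.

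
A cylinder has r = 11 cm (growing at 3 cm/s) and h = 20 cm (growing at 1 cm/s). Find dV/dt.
1441π cm³/s

V = πr²h
dV/dt = 2πrh·dr/dt + πr²·dh/dt
= 2π(11)(20)(3) + π(11)²(1)
= 1441π cm³/s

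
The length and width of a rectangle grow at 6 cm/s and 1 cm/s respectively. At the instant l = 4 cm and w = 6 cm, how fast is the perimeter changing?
14 cm/s

P = 2(l + w)
dP/dt = 2(dl/dt + dw/dt) = 2(6 + 1) = 14 cm/s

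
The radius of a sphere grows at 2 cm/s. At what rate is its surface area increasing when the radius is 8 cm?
128π cm²/s

S = 4πr²
dS/dt = dS/dr · dr/dt = 8πr · 2
At r = 8: dS/dt = 128π cm²/s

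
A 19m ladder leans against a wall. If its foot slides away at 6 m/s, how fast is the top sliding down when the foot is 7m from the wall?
7√78/26 ≈ 2.378 m/s

x² + y² = 19²
2x·dx/dt + 2y·dy/dt = 0
dy/dt = -x/y · dx/dt = -7/(2√78) · 6 = -7√78/26 m/s
The top is descending at 7√78/26 ≈ 2.378 m/s.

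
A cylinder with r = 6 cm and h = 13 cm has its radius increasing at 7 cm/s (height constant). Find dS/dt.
350π cm²/s

S = 2πrh + 2πr² (lateral + bases)
dS/dt = (2πh + 4πr)·dr/dt = (2π·13 + 4π·6)·7
= 350π cm²/s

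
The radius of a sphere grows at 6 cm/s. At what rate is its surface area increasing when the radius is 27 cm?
1296π cm²/s

S = 4πr²
dS/dt = dS/dr · dr/dt = 8πr · 6
At r = 27: dS/dt = 1296π cm²/s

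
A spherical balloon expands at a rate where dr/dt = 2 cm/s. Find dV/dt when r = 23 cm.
4232π cm³/s

V = (4/3)πr³
dV/dt = dV/dr · dr/dt = 4πr² · 2
At r = 23: dV/dt = 4232π cm³/s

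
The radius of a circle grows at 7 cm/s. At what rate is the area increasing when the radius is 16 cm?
224π cm²/s

A = πr²
dA/dt = 2πr · dr/dt = 2π(16)(7) = 224π cm²/s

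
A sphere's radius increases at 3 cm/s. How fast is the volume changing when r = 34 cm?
13872π cm³/s

V = (4/3)πr³
dV/dt = dV/dr · dr/dt = 4πr² · 3
At r = 34: dV/dt = 13872π cm³/s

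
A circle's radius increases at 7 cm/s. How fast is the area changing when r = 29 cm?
406π cm²/s

A = πr²
dA/dt = 2πr · dr/dt = 2π(29)(7) = 406π cm²/s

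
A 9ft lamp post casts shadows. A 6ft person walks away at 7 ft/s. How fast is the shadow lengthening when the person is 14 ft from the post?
14 ft/s

By similar triangles: 9/(x+s) = 6/s
Solving: s = 6x/3
ds/dt = 6/3 · dx/dt = 2 · 7 = 14 ft/s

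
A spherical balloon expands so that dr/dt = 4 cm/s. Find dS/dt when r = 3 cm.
96π cm²/s

S = 4πr²
dS/dt = dS/dr · dr/dt = 8πr · 4
At r = 3: dS/dt = 96π cm²/s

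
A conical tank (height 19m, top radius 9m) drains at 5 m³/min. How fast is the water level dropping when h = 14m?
1805/(15876π) ≈ 0.03619 m/min

r/h = 9/19, so r = (9/19)h
V = (1/3)πr²h = (1/3)π((9/19)h)²h = (27/361)πh³
dV/dh = (81/361)πh²
dh/dt = (dV/dt)/(dV/dh) = -5/((81/361)π·14²) = -1805/(15876π) m/min
The level is dropping at 1805/(15876π) ≈ 0.03619 m/min.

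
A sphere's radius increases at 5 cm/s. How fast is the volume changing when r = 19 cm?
7220π cm³/s

V = (4/3)πr³
dV/dt = dV/dr · dr/dt = 4πr² · 5
At r = 19: dV/dt = 7220π cm³/s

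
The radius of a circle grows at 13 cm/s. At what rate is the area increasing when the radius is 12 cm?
312π cm²/s

A = πr²
dA/dt = 2πr · dr/dt = 2π(12)(13) = 312π cm²/s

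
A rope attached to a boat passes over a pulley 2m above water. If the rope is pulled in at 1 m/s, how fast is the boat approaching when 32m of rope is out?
16√255/255 ≈ 1.002 m/s

rope² = x² + 2²
x = √(32² - 2²) = 2√255
dx/dt = (rope/x) · d(rope)/dt = (32/(2√255)) · (-1) = -16√255/255 m/s
The boat approaches at 16√255/255 ≈ 1.002 m/s.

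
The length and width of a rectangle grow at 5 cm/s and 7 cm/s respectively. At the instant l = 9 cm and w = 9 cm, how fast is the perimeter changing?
24 cm/s

P = 2(l + w)
dP/dt = 2(dl/dt + dw/dt) = 2(5 + 7) = 24 cm/s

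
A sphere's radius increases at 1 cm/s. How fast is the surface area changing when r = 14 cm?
112π cm²/s

S = 4πr²
dS/dt = dS/dr · dr/dt = 8πr · 1
At r = 14: dS/dt = 112π cm²/s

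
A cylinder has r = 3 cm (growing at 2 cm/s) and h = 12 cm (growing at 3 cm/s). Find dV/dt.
171π cm³/s

V = πr²h
dV/dt = 2πrh·dr/dt + πr²·dh/dt
= 2π(3)(12)(2) + π(3)²(3)
= 171π cm³/s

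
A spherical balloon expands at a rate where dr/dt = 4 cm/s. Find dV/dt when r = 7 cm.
784π cm³/s

V = (4/3)πr³
dV/dt = dV/dr · dr/dt = 4πr² · 4
At r = 7: dV/dt = 784π cm³/s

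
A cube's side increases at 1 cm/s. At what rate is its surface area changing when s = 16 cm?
192 cm²/s

A = 6s²
dA/dt = 12s · ds/dt = 12·16·1 = 192 cm²/s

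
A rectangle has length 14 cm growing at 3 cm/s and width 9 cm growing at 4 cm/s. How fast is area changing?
83 cm²/s

A = lw
dA/dt = w·dl/dt + l·dw/dt = 9·3 + 14·4 = 83 cm²/s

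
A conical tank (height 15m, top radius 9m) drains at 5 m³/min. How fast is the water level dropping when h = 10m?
5/(36π) ≈ 0.04421 m/min

r/h = 9/15, so r = (3/5)h
V = (1/3)πr²h = (1/3)π((3/5)h)²h = (3/25)πh³
dV/dh = (9/25)πh²
dh/dt = (dV/dt)/(dV/dh) = -5/((9/25)π·10²) = -5/(36π) m/min
The level is dropping at 5/(36π) ≈ 0.04421 m/min.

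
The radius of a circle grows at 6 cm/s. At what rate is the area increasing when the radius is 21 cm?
252π cm²/s

A = πr²
dA/dt = 2πr · dr/dt = 2π(21)(6) = 252π cm²/s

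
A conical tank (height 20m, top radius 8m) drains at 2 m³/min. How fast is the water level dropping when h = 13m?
25/(338π) ≈ 0.02354 m/min

r/h = 8/20, so r = (2/5)h
V = (1/3)πr²h = (1/3)π((2/5)h)²h = (4/75)πh³
dV/dh = (4/25)πh²
dh/dt = (dV/dt)/(dV/dh) = -2/((4/25)π·13²) = -25/(338π) m/min
The level is dropping at 25/(338π) ≈ 0.02354 m/min.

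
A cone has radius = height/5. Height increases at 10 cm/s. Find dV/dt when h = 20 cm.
160π cm³/s

V = (1/3)π(h/5)²h = πh³/75
dV/dt = πh²/25 · 10
At h = 20: dV/dt = 160π cm³/s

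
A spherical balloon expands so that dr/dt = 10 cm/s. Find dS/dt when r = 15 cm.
1200π cm²/s

S = 4πr²
dS/dt = dS/dr · dr/dt = 8πr · 10
At r = 15: dS/dt = 1200π cm²/s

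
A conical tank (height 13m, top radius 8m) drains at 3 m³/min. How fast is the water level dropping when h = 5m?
507/(1600π) ≈ 0.1009 m/min

r/h = 8/13, so r = (8/13)h
V = (1/3)πr²h = (1/3)π((8/13)h)²h = (64/507)πh³
dV/dh = (64/169)πh²
dh/dt = (dV/dt)/(dV/dh) = -3/((64/169)π·5²) = -507/(1600π) m/min
The level is dropping at 507/(1600π) ≈ 0.1009 m/min.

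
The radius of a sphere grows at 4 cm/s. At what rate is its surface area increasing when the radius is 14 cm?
448π cm²/s

S = 4πr²
dS/dt = dS/dr · dr/dt = 8πr · 4
At r = 14: dS/dt = 448π cm²/s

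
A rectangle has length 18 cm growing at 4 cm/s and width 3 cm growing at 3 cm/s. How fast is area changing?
66 cm²/s

A = lw
dA/dt = w·dl/dt + l·dw/dt = 3·4 + 18·3 = 66 cm²/s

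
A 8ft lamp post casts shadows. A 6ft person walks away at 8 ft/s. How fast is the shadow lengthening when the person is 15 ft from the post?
24 ft/s

By similar triangles: 8/(x+s) = 6/s
Solving: s = 6x/2
ds/dt = 6/2 · dx/dt = 3 · 8 = 24 ft/s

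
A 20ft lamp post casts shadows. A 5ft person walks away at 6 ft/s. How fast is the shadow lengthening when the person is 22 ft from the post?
2 ft/s

By similar triangles: 20/(x+s) = 5/s
Solving: s = 5x/15
ds/dt = 5/15 · dx/dt = 1/3 · 6 = 2 ft/s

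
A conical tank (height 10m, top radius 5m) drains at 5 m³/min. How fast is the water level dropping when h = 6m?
5/(9π) ≈ 0.1768 m/min

r/h = 5/10, so r = (1/2)h
V = (1/3)πr²h = (1/3)π((1/2)h)²h = (1/12)πh³
dV/dh = (1/4)πh²
dh/dt = (dV/dt)/(dV/dh) = -5/((1/4)π·6²) = -5/(9π) m/min
The level is dropping at 5/(9π) ≈ 0.1768 m/min.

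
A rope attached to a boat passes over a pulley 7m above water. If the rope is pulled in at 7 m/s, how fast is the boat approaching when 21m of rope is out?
21√2/4 ≈ 7.425 m/s

rope² = x² + 7²
x = √(21² - 7²) = 14√2
dx/dt = (rope/x) · d(rope)/dt = (21/(14√2)) · (-7) = -21√2/4 m/s
The boat approaches at 21√2/4 ≈ 7.425 m/s.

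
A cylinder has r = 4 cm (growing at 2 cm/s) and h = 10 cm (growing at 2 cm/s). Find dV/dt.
192π cm³/s

V = πr²h
dV/dt = 2πrh·dr/dt + πr²·dh/dt
= 2π(4)(10)(2) + π(4)²(2)
= 192π cm³/s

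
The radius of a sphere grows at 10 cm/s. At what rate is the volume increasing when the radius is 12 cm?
5760π cm³/s

V = (4/3)πr³
dV/dt = dV/dr · dr/dt = 4πr² · 10
At r = 12: dV/dt = 5760π cm³/s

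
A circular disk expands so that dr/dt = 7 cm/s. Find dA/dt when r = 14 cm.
196π cm²/s

A = πr²
dA/dt = 2πr · dr/dt = 2π(14)(7) = 196π cm²/s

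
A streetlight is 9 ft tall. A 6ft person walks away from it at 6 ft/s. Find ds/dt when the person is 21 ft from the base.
12 ft/s

By similar triangles: 9/(x+s) = 6/s
Solving: s = 6x/3
ds/dt = 6/3 · dx/dt = 2 · 6 = 12 ft/s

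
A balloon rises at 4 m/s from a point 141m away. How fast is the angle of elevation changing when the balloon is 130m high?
0.015334 rad/s

tan(θ) = y/141
sec²(θ) · dθ/dt = (1/141) · dy/dt
dθ/dt = cos²(θ)/141 · 4 = 141/(141² + 130²) · 4
dθ/dt = 0.015334 rad/s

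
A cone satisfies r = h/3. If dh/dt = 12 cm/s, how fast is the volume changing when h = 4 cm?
64π/3 cm³/s

V = (1/3)π(h/3)²h = πh³/27
dV/dt = πh²/9 · 12
At h = 4: dV/dt = 64π/3 cm³/s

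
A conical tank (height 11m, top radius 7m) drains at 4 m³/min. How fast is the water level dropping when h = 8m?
121/(784π) ≈ 0.04913 m/min

r/h = 7/11, so r = (7/11)h
V = (1/3)πr²h = (1/3)π((7/11)h)²h = (49/363)πh³
dV/dh = (49/121)πh²
dh/dt = (dV/dt)/(dV/dh) = -4/((49/121)π·8²) = -121/(784π) m/min
The level is dropping at 121/(784π) ≈ 0.04913 m/min.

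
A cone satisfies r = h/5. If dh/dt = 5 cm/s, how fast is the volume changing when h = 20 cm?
80π cm³/s

V = (1/3)π(h/5)²h = πh³/75
dV/dt = πh²/25 · 5
At h = 20: dV/dt = 80π cm³/s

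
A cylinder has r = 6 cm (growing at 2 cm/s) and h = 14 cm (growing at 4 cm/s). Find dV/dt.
480π cm³/s

V = πr²h
dV/dt = 2πrh·dr/dt + πr²·dh/dt
= 2π(6)(14)(2) + π(6)²(4)
= 480π cm³/s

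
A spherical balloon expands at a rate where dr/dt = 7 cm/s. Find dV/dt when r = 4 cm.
448π cm³/s

V = (4/3)πr³
dV/dt = dV/dr · dr/dt = 4πr² · 7
At r = 4: dV/dt = 448π cm³/s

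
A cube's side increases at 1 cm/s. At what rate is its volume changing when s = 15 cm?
675 cm³/s

V = s³
dV/dt = 3s² · ds/dt = 3·15²·1 = 675 cm³/s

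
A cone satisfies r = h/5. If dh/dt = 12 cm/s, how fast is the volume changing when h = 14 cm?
2352π/25 cm³/s

V = (1/3)π(h/5)²h = πh³/75
dV/dt = πh²/25 · 12
At h = 14: dV/dt = 2352π/25 cm³/s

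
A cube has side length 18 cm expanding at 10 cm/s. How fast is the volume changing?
9720 cm³/s

V = s³
dV/dt = 3s² · ds/dt = 3·18²·10 = 9720 cm³/s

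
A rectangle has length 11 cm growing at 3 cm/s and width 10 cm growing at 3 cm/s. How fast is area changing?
63 cm²/s

A = lw
dA/dt = w·dl/dt + l·dw/dt = 10·3 + 11·3 = 63 cm²/s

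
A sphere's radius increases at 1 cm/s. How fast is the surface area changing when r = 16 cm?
128π cm²/s

S = 4πr²
dS/dt = dS/dr · dr/dt = 8πr · 1
At r = 16: dS/dt = 128π cm²/s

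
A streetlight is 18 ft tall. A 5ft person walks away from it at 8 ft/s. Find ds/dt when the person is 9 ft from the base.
40/13 ft/s

By similar triangles: 18/(x+s) = 5/s
Solving: s = 5x/13
ds/dt = 5/13 · dx/dt = 5/13 · 8 = 40/13 ft/s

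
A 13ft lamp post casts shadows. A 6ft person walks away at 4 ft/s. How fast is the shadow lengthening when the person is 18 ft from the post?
24/7 ft/s

By similar triangles: 13/(x+s) = 6/s
Solving: s = 6x/7
ds/dt = 6/7 · dx/dt = 6/7 · 4 = 24/7 ft/s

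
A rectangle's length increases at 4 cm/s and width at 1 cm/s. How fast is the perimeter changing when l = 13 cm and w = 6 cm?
10 cm/s

P = 2(l + w)
dP/dt = 2(dl/dt + dw/dt) = 2(4 + 1) = 10 cm/s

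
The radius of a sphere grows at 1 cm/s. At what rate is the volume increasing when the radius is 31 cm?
3844π cm³/s

V = (4/3)πr³
dV/dt = dV/dr · dr/dt = 4πr² · 1
At r = 31: dV/dt = 3844π cm³/s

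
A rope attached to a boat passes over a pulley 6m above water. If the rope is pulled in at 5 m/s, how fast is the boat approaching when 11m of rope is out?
11√85/17 ≈ 5.966 m/s

rope² = x² + 6²
x = √(11² - 6²) = √85
dx/dt = (rope/x) · d(rope)/dt = (11/√85) · (-5) = -11√85/17 m/s
The boat approaches at 11√85/17 ≈ 5.966 m/s.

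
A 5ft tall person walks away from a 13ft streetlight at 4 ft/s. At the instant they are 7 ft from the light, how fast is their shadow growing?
5/2 ft/s

By similar triangles: 13/(x+s) = 5/s
Solving: s = 5x/8
ds/dt = 5/8 · dx/dt = 5/8 · 4 = 5/2 ft/s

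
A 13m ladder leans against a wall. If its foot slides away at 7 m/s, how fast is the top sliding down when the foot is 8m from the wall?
8√105/15 ≈ 5.465 m/s

x² + y² = 13²
2x·dx/dt + 2y·dy/dt = 0
dy/dt = -x/y · dx/dt = -8/√105 · 7 = -8√105/15 m/s
The top is descending at 8√105/15 ≈ 5.465 m/s.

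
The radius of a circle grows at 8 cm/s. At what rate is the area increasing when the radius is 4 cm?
64π cm²/s

A = πr²
dA/dt = 2πr · dr/dt = 2π(4)(8) = 64π cm²/s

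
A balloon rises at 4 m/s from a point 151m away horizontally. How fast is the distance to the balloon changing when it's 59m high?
118√26282/13141 ≈ 1.456 m/s

z² = 151² + y²
z = √(151² + 59²) = √26282
dz/dt = y/z · dy/dt = 59/√26282 · 4 = 118√26282/13141 ≈ 1.456 m/s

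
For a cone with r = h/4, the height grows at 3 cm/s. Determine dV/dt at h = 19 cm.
1083π/16 cm³/s

V = (1/3)π(h/4)²h = πh³/48
dV/dt = πh²/16 · 3
At h = 19: dV/dt = 1083π/16 cm³/s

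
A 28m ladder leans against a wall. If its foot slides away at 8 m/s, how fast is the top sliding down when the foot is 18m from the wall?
72√115/115 ≈ 6.714 m/s

x² + y² = 28²
2x·dx/dt + 2y·dy/dt = 0
dy/dt = -x/y · dx/dt = -18/(2√115) · 8 = -72√115/115 m/s
The top is descending at 72√115/115 ≈ 6.714 m/s.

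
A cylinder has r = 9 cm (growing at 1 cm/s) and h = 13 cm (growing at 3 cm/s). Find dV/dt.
477π cm³/s

V = πr²h
dV/dt = 2πrh·dr/dt + πr²·dh/dt
= 2π(9)(13)(1) + π(9)²(3)
= 477π cm³/s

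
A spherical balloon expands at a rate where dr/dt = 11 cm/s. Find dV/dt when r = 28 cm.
34496π cm³/s

V = (4/3)πr³
dV/dt = dV/dr · dr/dt = 4πr² · 11
At r = 28: dV/dt = 34496π cm³/s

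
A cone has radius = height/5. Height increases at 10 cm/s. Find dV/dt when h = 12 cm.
288π/5 cm³/s

V = (1/3)π(h/5)²h = πh³/75
dV/dt = πh²/25 · 10
At h = 12: dV/dt = 288π/5 cm³/s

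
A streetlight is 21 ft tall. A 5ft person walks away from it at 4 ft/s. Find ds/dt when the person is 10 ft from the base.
5/4 ft/s

By similar triangles: 21/(x+s) = 5/s
Solving: s = 5x/16
ds/dt = 5/16 · dx/dt = 5/16 · 4 = 5/4 ft/s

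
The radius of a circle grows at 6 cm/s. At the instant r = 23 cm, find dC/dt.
12π cm/s

C = 2πr
dC/dt = 2π · dr/dt = 2π · 6 = 12π cm/s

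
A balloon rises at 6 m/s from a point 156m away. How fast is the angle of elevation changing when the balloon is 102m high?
0.026943 rad/s

tan(θ) = y/156
sec²(θ) · dθ/dt = (1/156) · dy/dt
dθ/dt = cos²(θ)/156 · 6 = 156/(156² + 102²) · 6
dθ/dt = 0.026943 rad/s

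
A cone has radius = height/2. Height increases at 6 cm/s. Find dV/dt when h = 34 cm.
1734π cm³/s

V = (1/3)π(h/2)²h = πh³/12
dV/dt = πh²/4 · 6
At h = 34: dV/dt = 1734π cm³/s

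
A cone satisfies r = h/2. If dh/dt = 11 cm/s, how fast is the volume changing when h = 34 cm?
3179π cm³/s

V = (1/3)π(h/2)²h = πh³/12
dV/dt = πh²/4 · 11
At h = 34: dV/dt = 3179π cm³/s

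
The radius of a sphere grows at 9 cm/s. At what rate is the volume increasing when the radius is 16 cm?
9216π cm³/s

V = (4/3)πr³
dV/dt = dV/dr · dr/dt = 4πr² · 9
At r = 16: dV/dt = 9216π cm³/s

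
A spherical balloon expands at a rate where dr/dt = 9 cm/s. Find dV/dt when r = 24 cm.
20736π cm³/s

V = (4/3)πr³
dV/dt = dV/dr · dr/dt = 4πr² · 9
At r = 24: dV/dt = 20736π cm³/s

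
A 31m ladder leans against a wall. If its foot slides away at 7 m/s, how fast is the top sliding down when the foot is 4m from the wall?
4√105/45 ≈ 0.9108 m/s

x² + y² = 31²
2x·dx/dt + 2y·dy/dt = 0
dy/dt = -x/y · dx/dt = -4/(3√105) · 7 = -4√105/45 m/s
The top is descending at 4√105/45 ≈ 0.9108 m/s.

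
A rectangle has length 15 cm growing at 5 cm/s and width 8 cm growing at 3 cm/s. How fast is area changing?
85 cm²/s

A = lw
dA/dt = w·dl/dt + l·dw/dt = 8·5 + 15·3 = 85 cm²/s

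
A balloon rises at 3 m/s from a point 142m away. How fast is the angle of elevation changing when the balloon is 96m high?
0.0145 rad/s

tan(θ) = y/142
sec²(θ) · dθ/dt = (1/142) · dy/dt
dθ/dt = cos²(θ)/142 · 3 = 142/(142² + 96²) · 3
dθ/dt = 0.0145 rad/s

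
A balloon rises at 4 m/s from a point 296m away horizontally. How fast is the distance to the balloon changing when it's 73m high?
292√92945/92945 ≈ 0.9578 m/s

z² = 296² + y²
z = √(296² + 73²) = √92945
dz/dt = y/z · dy/dt = 73/√92945 · 4 = 292√92945/92945 ≈ 0.9578 m/s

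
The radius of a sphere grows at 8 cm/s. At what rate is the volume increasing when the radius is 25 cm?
20000π cm³/s

V = (4/3)πr³
dV/dt = dV/dr · dr/dt = 4πr² · 8
At r = 25: dV/dt = 20000π cm³/s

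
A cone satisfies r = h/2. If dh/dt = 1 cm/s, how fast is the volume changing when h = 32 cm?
256π cm³/s

V = (1/3)π(h/2)²h = πh³/12
dV/dt = πh²/4 · 1
At h = 32: dV/dt = 256π cm³/s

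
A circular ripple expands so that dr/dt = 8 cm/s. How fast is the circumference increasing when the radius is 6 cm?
16π cm/s

C = 2πr
dC/dt = 2π · dr/dt = 2π · 8 = 16π cm/s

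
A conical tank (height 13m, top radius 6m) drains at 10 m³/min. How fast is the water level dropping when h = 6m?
845/(648π) ≈ 0.4151 m/min

r/h = 6/13, so r = (6/13)h
V = (1/3)πr²h = (1/3)π((6/13)h)²h = (12/169)πh³
dV/dh = (36/169)πh²
dh/dt = (dV/dt)/(dV/dh) = -10/((36/169)π·6²) = -845/(648π) m/min
The level is dropping at 845/(648π) ≈ 0.4151 m/min.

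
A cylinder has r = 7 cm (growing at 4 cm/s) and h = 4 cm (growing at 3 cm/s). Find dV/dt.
371π cm³/s

V = πr²h
dV/dt = 2πrh·dr/dt + πr²·dh/dt
= 2π(7)(4)(4) + π(7)²(3)
= 371π cm³/s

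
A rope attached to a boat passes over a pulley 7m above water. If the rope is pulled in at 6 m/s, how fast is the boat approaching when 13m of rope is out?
13√30/10 ≈ 7.12 m/s

rope² = x² + 7²
x = √(13² - 7²) = 2√30
dx/dt = (rope/x) · d(rope)/dt = (13/(2√30)) · (-6) = -13√30/10 m/s
The boat approaches at 13√30/10 ≈ 7.12 m/s.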